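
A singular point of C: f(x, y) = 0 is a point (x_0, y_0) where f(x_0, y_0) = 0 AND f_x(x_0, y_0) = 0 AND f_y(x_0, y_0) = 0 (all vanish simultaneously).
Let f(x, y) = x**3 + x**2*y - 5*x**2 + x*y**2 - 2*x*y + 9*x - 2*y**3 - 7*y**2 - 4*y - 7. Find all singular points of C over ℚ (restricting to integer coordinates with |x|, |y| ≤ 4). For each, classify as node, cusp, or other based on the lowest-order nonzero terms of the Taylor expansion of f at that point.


Singular points: {(2, -1)}; classification: cusp.

Compute partial derivatives:
  f_x = 3*x**2 + 2*x*y - 10*x + y**2 - 2*y + 9.
  f_y = x**2 + 2*x*y - 2*x - 6*y**2 - 14*y - 4.
Scan x_0 ∈ {−4, ..., 4}. For each x_0, f_y(x_0, y) is a polynomial in y; find its integer roots y ∈ {−4, ..., 4}, then test f_x and f at those candidates.
  x = -4: f_y(-4, y) = -6*y**2 - 22*y + 20; no integer root y with |y| ≤ 4.
  x = -3: f_y(-3, y) = -6*y**2 - 20*y + 11; no integer root y with |y| ≤ 4.
  x = -2: f_y(-2, y) = -6*y**2 - 18*y + 4; no integer root y with |y| ≤ 4.
  x = -1: f_y(-1, y) = -6*y**2 - 16*y - 1; no integer root y with |y| ≤ 4.
  x = 0: f_y(0, y) = -6*y**2 - 14*y - 4; vanishes at y ∈ {-2}. (0, -2): f_x = 17 ≠ 0.
  x = 1: f_y(1, y) = -6*y**2 - 12*y - 5; no integer root y with |y| ≤ 4.
  x = 2: f_y(2, y) = -6*y**2 - 10*y - 4; vanishes at y ∈ {-1}. (2, -1): f_x = 0, f = 0 — SINGULAR.
  x = 3: f_y(3, y) = -6*y**2 - 8*y - 1; no integer root y with |y| ≤ 4.
  x = 4: f_y(4, y) = -6*y**2 - 6*y + 4; no integer root y with |y| ≤ 4.
Only singular point on the grid: (2, -1).
Classify: substitute x = 2 + u, y = -1 + v and expand: f = u**3 + u**2*v + u*v**2 - 2*v**3 + v**2.
No constant or linear terms (consistent with a singular point). Quadratic part: v**2. Cubic part: u**3 + u**2*v + u*v**2 - 2*v**3.
The quadratic part v**2 is a perfect square, so there is a single (double) tangent line v = 0, i.e. y = -1. Restricting the cubic part to that line (v = 0) leaves u**3 ≠ 0, so f is not divisible by v and the branch is v² ≈ -u**3 to lowest order — this is a cusp.
Classification: cusp.


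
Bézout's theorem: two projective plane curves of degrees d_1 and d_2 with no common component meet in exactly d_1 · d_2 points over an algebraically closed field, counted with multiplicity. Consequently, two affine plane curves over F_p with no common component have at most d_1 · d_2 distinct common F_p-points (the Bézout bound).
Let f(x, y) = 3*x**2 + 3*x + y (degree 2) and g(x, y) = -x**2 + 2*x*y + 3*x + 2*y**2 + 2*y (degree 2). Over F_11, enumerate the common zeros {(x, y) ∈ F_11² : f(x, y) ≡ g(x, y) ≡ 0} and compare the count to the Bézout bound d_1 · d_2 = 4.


Common zeros: {(0, 0)}; count = 1; Bézout bound = 4.

deg(f) = 2, deg(g) = 2, so Bézout bound = 4.
Scan x ∈ F_11. For each x, list the y ∈ F_11 with f(x, y) ≡ 0 and those with g(x, y) ≡ 0 (mod 11); the common zeros in that column are the intersection.
  x = 0: f ≡ 0 at y ∈ {0}; g ≡ 0 at y ∈ {0, 10}; common: {0}.
  x = 1: f ≡ 0 at y ∈ {5}; g ≡ 0 at y ∈ {10}; common: ∅.
  x = 2: f ≡ 0 at y ∈ {4}; g ≡ 0 at y ∈ {2, 6}; common: ∅.
  x = 3: f ≡ 0 at y ∈ {8}; g ≡ 0 at y ∈ {0, 7}; common: ∅.
  x = 4: f ≡ 0 at y ∈ {6}; g ≡ 0 at y ∈ {3}; common: ∅.
  x = 5: f ≡ 0 at y ∈ {9}; g ≡ 0 at y ∈ {2, 3}; common: ∅.
  x = 6: f ≡ 0 at y ∈ {6}; g ≡ 0 at y ∈ ∅; common: ∅.
  x = 7: f ≡ 0 at y ∈ {8}; g ≡ 0 at y ∈ ∅; common: ∅.
  x = 8: f ≡ 0 at y ∈ {4}; g ≡ 0 at y ∈ ∅; common: ∅.
  x = 9: f ≡ 0 at y ∈ {5}; g ≡ 0 at y ∈ ∅; common: ∅.
  x = 10: f ≡ 0 at y ∈ {0}; g ≡ 0 at y ∈ ∅; common: ∅.
Collecting: common zeros = {(0, 0)}, so the count is 1.
Comparison with the Bézout bound: 1 ≤ 4 = deg(f)·deg(g), as expected for curves with no common component (the affine F_11-count falls short of the bound because intersections may lie at infinity, over extension fields, or carry multiplicity).


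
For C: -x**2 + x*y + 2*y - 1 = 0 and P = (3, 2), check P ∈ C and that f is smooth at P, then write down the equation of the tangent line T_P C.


Tangent line at P: -4*x + 5*y + 2 = 0.

Step 1: f(3, 2) = 0, so P lies on C.
Step 2: partial derivatives
  f_x(x, y) = -2*x + y, f_y(x, y) = x + 2.
  f_x(P) = -4, f_y(P) = 5 (gradient nonzero, so P is smooth).
Step 3: tangent line at P: -4·(x − 3) + 5·(y − 2) = 0.
Expanding: -4*x + 5*y + 2 = 0.


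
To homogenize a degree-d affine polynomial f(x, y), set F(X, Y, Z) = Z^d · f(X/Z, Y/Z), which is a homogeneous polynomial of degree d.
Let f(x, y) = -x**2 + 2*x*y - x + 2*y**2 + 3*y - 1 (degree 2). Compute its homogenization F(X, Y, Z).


F(X, Y, Z) = -X**2 + 2*X*Y - X*Z + 2*Y**2 + 3*Y*Z - Z**2

deg(f) = 2.
Substitute x = X/Z, y = Y/Z into f, then multiply by Z^2.
  monomial -1·x^2·y^0 ↦ -1·X^2·Y^0·Z^0.
  monomial 2·x^1·y^1 ↦ 2·X^1·Y^1·Z^0.
  monomial -1·x^1·y^0 ↦ -1·X^1·Y^0·Z^1.
  monomial 2·x^0·y^2 ↦ 2·X^0·Y^2·Z^0.
  monomial 3·x^0·y^1 ↦ 3·X^0·Y^1·Z^1.
  monomial -1·x^0·y^0 ↦ -1·X^0·Y^0·Z^2.
Collecting: F(X, Y, Z) = -X**2 + 2*X*Y - X*Z + 2*Y**2 + 3*Y*Z - Z**2.


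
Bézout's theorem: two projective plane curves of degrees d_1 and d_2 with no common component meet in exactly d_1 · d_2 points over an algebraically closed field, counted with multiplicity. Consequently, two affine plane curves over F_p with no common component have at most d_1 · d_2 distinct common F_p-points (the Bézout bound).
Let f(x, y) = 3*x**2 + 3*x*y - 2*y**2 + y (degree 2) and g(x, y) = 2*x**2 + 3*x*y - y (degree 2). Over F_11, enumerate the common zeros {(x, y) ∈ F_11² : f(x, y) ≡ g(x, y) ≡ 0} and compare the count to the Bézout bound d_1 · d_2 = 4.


Common zeros: {(0, 0)}; count = 1; Bézout bound = 4.

deg(f) = 2, deg(g) = 2, so Bézout bound = 4.
Scan x ∈ F_11. For each x, list the y ∈ F_11 with f(x, y) ≡ 0 and those with g(x, y) ≡ 0 (mod 11); the common zeros in that column are the intersection.
  x = 0: f ≡ 0 at y ∈ {0, 6}; g ≡ 0 at y ∈ {0}; common: {0}.
  x = 1: f ≡ 0 at y ∈ ∅; g ≡ 0 at y ∈ {10}; common: ∅.
  x = 2: f ≡ 0 at y ∈ ∅; g ≡ 0 at y ∈ {5}; common: ∅.
  x = 3: f ≡ 0 at y ∈ ∅; g ≡ 0 at y ∈ {6}; common: ∅.
  x = 4: f ≡ 0 at y ∈ {2, 10}; g ≡ 0 at y ∈ ∅; common: ∅.
  x = 5: f ≡ 0 at y ∈ {2, 6}; g ≡ 0 at y ∈ {9}; common: ∅.
  x = 6: f ≡ 0 at y ∈ {7, 8}; g ≡ 0 at y ∈ {10}; common: ∅.
  x = 7: f ≡ 0 at y ∈ ∅; g ≡ 0 at y ∈ {5}; common: ∅.
  x = 8: f ≡ 0 at y ∈ {8, 10}; g ≡ 0 at y ∈ {4}; common: ∅.
  x = 9: f ≡ 0 at y ∈ {7}; g ≡ 0 at y ∈ {9}; common: ∅.
  x = 10: f ≡ 0 at y ∈ ∅; g ≡ 0 at y ∈ {6}; common: ∅.
Collecting: common zeros = {(0, 0)}, so the count is 1.
Comparison with the Bézout bound: 1 ≤ 4 = deg(f)·deg(g), as expected for curves with no common component (the affine F_11-count falls short of the bound because intersections may lie at infinity, over extension fields, or carry multiplicity).


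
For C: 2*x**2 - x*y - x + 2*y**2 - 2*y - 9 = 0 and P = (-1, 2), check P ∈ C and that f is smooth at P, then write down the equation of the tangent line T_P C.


Tangent line at P: -7*x + 7*y - 21 = 0.

Step 1: f(-1, 2) = 0, so P lies on C.
Step 2: partial derivatives
  f_x(x, y) = 4*x - y - 1, f_y(x, y) = -x + 4*y - 2.
  f_x(P) = -7, f_y(P) = 7 (gradient nonzero, so P is smooth).
Step 3: tangent line at P: -7·(x − -1) + 7·(y − 2) = 0.
Expanding: -7*x + 7*y - 21 = 0.


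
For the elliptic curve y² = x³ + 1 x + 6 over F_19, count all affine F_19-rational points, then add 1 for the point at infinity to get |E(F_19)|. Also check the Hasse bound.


Affine points = {(0, 5), (0, 14), (2, 4), (2, 15), (3, 6), (3, 13), (4, 6), (4, 13), (6, 0), (10, 3), (10, 16), (12, 6), (12, 13), (14, 3), (14, 16), (18, 2), (18, 17)}; affine count = 17; |E(F_19)| = 18.

Discriminant check: Δ ∝ 4a³ + 27b² = 4·1³ + 27·6² = 4·1 + 27·36 ≡ 7 (mod 19). Nonzero ⇒ E is nonsingular.
For each x ∈ F_19, compute rhs = x³ + 1·x + 6 mod 19, then count y ∈ F_19 with y² ≡ rhs.
  x = 0: rhs = 6, matching y values: 5, 14 (2 points).
  x = 1: rhs = 8, matching y values: none (0 points).
  x = 2: rhs = 16, matching y values: 4, 15 (2 points).
  x = 3: rhs = 17, matching y values: 6, 13 (2 points).
  x = 4: rhs = 17, matching y values: 6, 13 (2 points).
  x = 5: rhs = 3, matching y values: none (0 points).
  x = 6: rhs = 0, matching y values: 0 (1 points).
  x = 7: rhs = 14, matching y values: none (0 points).
  x = 8: rhs = 13, matching y values: none (0 points).
  x = 9: rhs = 3, matching y values: none (0 points).
  x = 10: rhs = 9, matching y values: 3, 16 (2 points).
  x = 11: rhs = 18, matching y values: none (0 points).
  x = 12: rhs = 17, matching y values: 6, 13 (2 points).
  x = 13: rhs = 12, matching y values: none (0 points).
  x = 14: rhs = 9, matching y values: 3, 16 (2 points).
  x = 15: rhs = 14, matching y values: none (0 points).
  x = 16: rhs = 14, matching y values: none (0 points).
  x = 17: rhs = 15, matching y values: none (0 points).
  x = 18: rhs = 4, matching y values: 2, 17 (2 points).
Total affine count: 17.
Full point count |E(F_19)| = 17 + 1 = 18.
Hasse bound: |18 − (19+1)| = |-2| = 2 ≤ 2√19 ≈ 8.7178 ✓.


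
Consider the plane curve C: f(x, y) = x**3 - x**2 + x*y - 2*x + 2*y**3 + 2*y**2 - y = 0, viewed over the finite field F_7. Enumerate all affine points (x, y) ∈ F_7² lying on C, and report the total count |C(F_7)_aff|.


Affine F_7-points: {(0, 0), (1, 3), (2, 0), (3, 5), (4, 2), (5, 1), (5, 4), (6, 0)}; count = 8.

For each of the 49 pairs (x, y) ∈ F_7², evaluate f(x, y) mod 7. Record the zeros.
  x = 0: [0↦0, 1↦3, 2↦1, 3↦6, 4↦2, 5↦1, 6↦1]  zeros at y ∈ {0}
  x = 1: [0↦5, 1↦2, 2↦1, 3↦0, 4↦4, 5↦4, 6↦5]  zeros at y ∈ {3}
  x = 2: [0↦0, 1↦5, 2↦5, 3↦5, 4↦3, 5↦4, 6↦6]  zeros at y ∈ {0}
  x = 3: [0↦5, 1↦4, 2↦5, 3↦6, 4↦5, 5↦0, 6↦3]  zeros at y ∈ {5}
  x = 4: [0↦5, 1↦5, 2↦0, 3↦2, 4↦2, 5↦5, 6↦2]  zeros at y ∈ {2}
  x = 5: [0↦6, 1↦0, 2↦3, 3↦6, 4↦0, 5↦4, 6↦2]  zeros at y ∈ {1, 4}
  x = 6: [0↦0, 1↦2, 2↦6, 3↦3, 4↦5, 5↦3, 6↦2]  zeros at y ∈ {0}
Collecting zeros: affine points = {(0, 0), (1, 3), (2, 0), (3, 5), (4, 2), (5, 1), (5, 4), (6, 0)}.
Total count |C(F_7)_aff| = 8.


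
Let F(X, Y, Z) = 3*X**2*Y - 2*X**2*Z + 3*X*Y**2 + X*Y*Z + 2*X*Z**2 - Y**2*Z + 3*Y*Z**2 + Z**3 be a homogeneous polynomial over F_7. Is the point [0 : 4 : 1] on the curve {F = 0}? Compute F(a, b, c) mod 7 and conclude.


F(0,4,1) ≡ 4 (mod 7); P is NOT on the curve.

Evaluate F(0, 4, 1) term-by-term (mod 7).
  3*X**2*Y ↦ 3·0·4·1 = 0
  -2*X**2*Z ↦ -2·0·1·1 = 0
  3*X*Y**2 ↦ 3·0·16·1 = 0
  X*Y*Z ↦ 1·0·4·1 = 0
  2*X*Z**2 ↦ 2·0·1·1 = 0
  -Y**2*Z ↦ -1·1·16·1 = -16
  3*Y*Z**2 ↦ 3·1·4·1 = 12
  Z**3 ↦ 1·1·1·1 = 1
Sum: F(0, 4, 1) = (0) + (0) + (0) + (0) + (0) + (-16) + (12) + (1) = -3.
Reducing mod 7: -3 ≡ 4 (mod 7).
Since F(a, b, c) ≡ 4 ≠ 0 (mod 7), P does NOT lie on the curve.


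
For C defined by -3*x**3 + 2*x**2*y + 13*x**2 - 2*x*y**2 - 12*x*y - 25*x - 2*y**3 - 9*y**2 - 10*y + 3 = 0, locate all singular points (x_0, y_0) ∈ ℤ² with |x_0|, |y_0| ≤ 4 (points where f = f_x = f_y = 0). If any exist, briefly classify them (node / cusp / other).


Singular points: {(1, -2)}; classification: cusp.

Compute partial derivatives:
  f_x = -9*x**2 + 4*x*y + 26*x - 2*y**2 - 12*y - 25.
  f_y = 2*x**2 - 4*x*y - 12*x - 6*y**2 - 18*y - 10.
Scan x_0 ∈ {−4, ..., 4}. For each x_0, f_y(x_0, y) is a polynomial in y; find its integer roots y ∈ {−4, ..., 4}, then test f_x and f at those candidates.
  x = -4: f_y(-4, y) = -6*y**2 - 2*y + 70; no integer root y with |y| ≤ 4.
  x = -3: f_y(-3, y) = -6*y**2 - 6*y + 44; no integer root y with |y| ≤ 4.
  x = -2: f_y(-2, y) = -6*y**2 - 10*y + 22; no integer root y with |y| ≤ 4.
  x = -1: f_y(-1, y) = -6*y**2 - 14*y + 4; no integer root y with |y| ≤ 4.
  x = 0: f_y(0, y) = -6*y**2 - 18*y - 10; no integer root y with |y| ≤ 4.
  x = 1: f_y(1, y) = -6*y**2 - 22*y - 20; vanishes at y ∈ {-2}. (1, -2): f_x = 0, f = 0 — SINGULAR.
  x = 2: f_y(2, y) = -6*y**2 - 26*y - 26; no integer root y with |y| ≤ 4.
  x = 3: f_y(3, y) = -6*y**2 - 30*y - 28; no integer root y with |y| ≤ 4.
  x = 4: f_y(4, y) = -6*y**2 - 34*y - 26; no integer root y with |y| ≤ 4.
Only singular point on the grid: (1, -2).
Classify: substitute x = 1 + u, y = -2 + v and expand: f = -3*u**3 + 2*u**2*v - 2*u*v**2 - 2*v**3 + v**2.
No constant or linear terms (consistent with a singular point). Quadratic part: v**2. Cubic part: -3*u**3 + 2*u**2*v - 2*u*v**2 - 2*v**3.
The quadratic part v**2 is a perfect square, so there is a single (double) tangent line v = 0, i.e. y = -2. Restricting the cubic part to that line (v = 0) leaves -3*u**3 ≠ 0, so f is not divisible by v and the branch is v² ≈ 3*u**3 to lowest order — this is a cusp.
Classification: cusp.


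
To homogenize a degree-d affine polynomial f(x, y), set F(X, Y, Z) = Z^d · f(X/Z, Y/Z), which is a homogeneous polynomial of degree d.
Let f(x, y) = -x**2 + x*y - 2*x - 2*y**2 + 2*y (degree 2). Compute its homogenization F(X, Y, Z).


F(X, Y, Z) = -X**2 + X*Y - 2*X*Z - 2*Y**2 + 2*Y*Z

deg(f) = 2.
Substitute x = X/Z, y = Y/Z into f, then multiply by Z^2.
  monomial -1·x^2·y^0 ↦ -1·X^2·Y^0·Z^0.
  monomial 1·x^1·y^1 ↦ 1·X^1·Y^1·Z^0.
  monomial -2·x^1·y^0 ↦ -2·X^1·Y^0·Z^1.
  monomial -2·x^0·y^2 ↦ -2·X^0·Y^2·Z^0.
  monomial 2·x^0·y^1 ↦ 2·X^0·Y^1·Z^1.
Collecting: F(X, Y, Z) = -X**2 + X*Y - 2*X*Z - 2*Y**2 + 2*Y*Z.


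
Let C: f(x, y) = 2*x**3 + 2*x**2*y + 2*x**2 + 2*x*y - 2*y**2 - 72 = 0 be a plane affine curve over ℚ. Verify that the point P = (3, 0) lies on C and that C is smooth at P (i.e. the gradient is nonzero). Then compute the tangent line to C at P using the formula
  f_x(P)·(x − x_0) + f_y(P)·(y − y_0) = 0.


Tangent line at P: 66*x + 24*y - 198 = 0.

Step 1: f(3, 0) = 0, so P lies on C.
Step 2: partial derivatives
  f_x(x, y) = 6*x**2 + 4*x*y + 4*x + 2*y, f_y(x, y) = 2*x**2 + 2*x - 4*y.
  f_x(P) = 66, f_y(P) = 24 (gradient nonzero, so P is smooth).
Step 3: tangent line at P: 66·(x − 3) + 24·(y − 0) = 0.
Expanding: 66*x + 24*y - 198 = 0.


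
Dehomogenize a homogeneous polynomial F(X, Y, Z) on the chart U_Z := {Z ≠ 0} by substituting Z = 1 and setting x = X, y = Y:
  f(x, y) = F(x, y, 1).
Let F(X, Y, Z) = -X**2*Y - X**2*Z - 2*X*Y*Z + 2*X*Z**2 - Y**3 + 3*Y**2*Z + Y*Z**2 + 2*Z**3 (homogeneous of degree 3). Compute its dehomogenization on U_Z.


f(x, y) = -x**2*y - x**2 - 2*x*y + 2*x - y**3 + 3*y**2 + y + 2

On U_Z we set Z = 1. Each monomial c·X^i·Y^j·Z^k in F becomes c·x^i·y^j·1^k = c·x^i·y^j.
Substituting Z = 1: F(X, Y, 1) = -x**2*y - x**2 - 2*x*y + 2*x - y**3 + 3*y**2 + y + 2.
Note: deg(f) ≤ deg(F) = 3; strict inequality happens when F is divisible by Z (lost terms).


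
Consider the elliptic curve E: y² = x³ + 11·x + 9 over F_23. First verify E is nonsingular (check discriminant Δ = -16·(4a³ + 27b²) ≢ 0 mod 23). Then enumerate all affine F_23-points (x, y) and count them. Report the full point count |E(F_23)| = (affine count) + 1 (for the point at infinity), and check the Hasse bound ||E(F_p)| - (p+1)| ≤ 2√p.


Affine points = {(0, 3), (0, 20), (2, 4), (2, 19), (3, 0), (4, 5), (4, 18), (9, 3), (9, 20), (11, 9), (11, 14), (12, 11), (12, 12), (13, 7), (13, 16), (14, 3), (14, 20), (16, 7), (16, 16), (17, 7), (17, 16), (18, 6), (18, 17), (19, 4), (19, 19), (20, 8), (20, 15), (21, 5), (21, 18)}; affine count = 29; |E(F_23)| = 30.

Discriminant check: Δ ∝ 4a³ + 27b² = 4·11³ + 27·9² = 4·1331 + 27·81 ≡ 13 (mod 23). Nonzero ⇒ E is nonsingular.
For each x ∈ F_23, compute rhs = x³ + 11·x + 9 mod 23, then count y ∈ F_23 with y² ≡ rhs.
  x = 0: rhs = 9, matching y values: 3, 20 (2 points).
  x = 1: rhs = 21, matching y values: none (0 points).
  x = 2: rhs = 16, matching y values: 4, 19 (2 points).
  x = 3: rhs = 0, matching y values: 0 (1 points).
  x = 4: rhs = 2, matching y values: 5, 18 (2 points).
  x = 5: rhs = 5, matching y values: none (0 points).
  x = 6: rhs = 15, matching y values: none (0 points).
  x = 7: rhs = 15, matching y values: none (0 points).
  x = 8: rhs = 11, matching y values: none (0 points).
  x = 9: rhs = 9, matching y values: 3, 20 (2 points).
  x = 10: rhs = 15, matching y values: none (0 points).
  x = 11: rhs = 12, matching y values: 9, 14 (2 points).
  x = 12: rhs = 6, matching y values: 11, 12 (2 points).
  x = 13: rhs = 3, matching y values: 7, 16 (2 points).
  x = 14: rhs = 9, matching y values: 3, 20 (2 points).
  x = 15: rhs = 7, matching y values: none (0 points).
  x = 16: rhs = 3, matching y values: 7, 16 (2 points).
  x = 17: rhs = 3, matching y values: 7, 16 (2 points).
  x = 18: rhs = 13, matching y values: 6, 17 (2 points).
  x = 19: rhs = 16, matching y values: 4, 19 (2 points).
  x = 20: rhs = 18, matching y values: 8, 15 (2 points).
  x = 21: rhs = 2, matching y values: 5, 18 (2 points).
  x = 22: rhs = 20, matching y values: none (0 points).
Total affine count: 29.
Full point count |E(F_23)| = 29 + 1 = 30.
Hasse bound: |30 − (23+1)| = |6| = 6 ≤ 2√23 ≈ 9.5917 ✓.


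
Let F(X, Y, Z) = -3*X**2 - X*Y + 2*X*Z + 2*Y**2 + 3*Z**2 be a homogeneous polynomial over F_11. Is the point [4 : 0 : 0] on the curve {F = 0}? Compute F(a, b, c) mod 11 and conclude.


F(4,0,0) ≡ 7 (mod 11); P is NOT on the curve.

Evaluate F(4, 0, 0) term-by-term (mod 11).
  -3*X**2 ↦ -3·16·1·1 = -48
  -X*Y ↦ -1·4·0·1 = 0
  2*X*Z ↦ 2·4·1·0 = 0
  2*Y**2 ↦ 2·1·0·1 = 0
  3*Z**2 ↦ 3·1·1·0 = 0
Sum: F(4, 0, 0) = (-48) + (0) + (0) + (0) + (0) = -48.
Reducing mod 11: -48 ≡ 7 (mod 11).
Since F(a, b, c) ≡ 7 ≠ 0 (mod 11), P does NOT lie on the curve.


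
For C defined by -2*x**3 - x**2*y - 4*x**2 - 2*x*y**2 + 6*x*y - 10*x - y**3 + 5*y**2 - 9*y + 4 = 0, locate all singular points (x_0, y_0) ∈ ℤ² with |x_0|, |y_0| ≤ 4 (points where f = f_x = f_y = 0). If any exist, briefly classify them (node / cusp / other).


Singular points: {(-1, 2)}; classification: cusp.

Compute partial derivatives:
  f_x = -6*x**2 - 2*x*y - 8*x - 2*y**2 + 6*y - 10.
  f_y = -x**2 - 4*x*y + 6*x - 3*y**2 + 10*y - 9.
Scan x_0 ∈ {−4, ..., 4}. For each x_0, f_y(x_0, y) is a polynomial in y; find its integer roots y ∈ {−4, ..., 4}, then test f_x and f at those candidates.
  x = -4: f_y(-4, y) = -3*y**2 + 26*y - 49; no integer root y with |y| ≤ 4.
  x = -3: f_y(-3, y) = -3*y**2 + 22*y - 36; no integer root y with |y| ≤ 4.
  x = -2: f_y(-2, y) = -3*y**2 + 18*y - 25; no integer root y with |y| ≤ 4.
  x = -1: f_y(-1, y) = -3*y**2 + 14*y - 16; vanishes at y ∈ {2}. (-1, 2): f_x = 0, f = 0 — SINGULAR.
  x = 0: f_y(0, y) = -3*y**2 + 10*y - 9; no integer root y with |y| ≤ 4.
  x = 1: f_y(1, y) = -3*y**2 + 6*y - 4; no integer root y with |y| ≤ 4.
  x = 2: f_y(2, y) = -3*y**2 + 2*y - 1; no integer root y with |y| ≤ 4.
  x = 3: f_y(3, y) = -3*y**2 - 2*y; vanishes at y ∈ {0}. (3, 0): f_x = -88 ≠ 0.
  x = 4: f_y(4, y) = -3*y**2 - 6*y - 1; no integer root y with |y| ≤ 4.
Only singular point on the grid: (-1, 2).
Classify: substitute x = -1 + u, y = 2 + v and expand: f = -2*u**3 - u**2*v - 2*u*v**2 - v**3 + v**2.
No constant or linear terms (consistent with a singular point). Quadratic part: v**2. Cubic part: -2*u**3 - u**2*v - 2*u*v**2 - v**3.
The quadratic part v**2 is a perfect square, so there is a single (double) tangent line v = 0, i.e. y = 2. Restricting the cubic part to that line (v = 0) leaves -2*u**3 ≠ 0, so f is not divisible by v and the branch is v² ≈ 2*u**3 to lowest order — this is a cusp.
Classification: cusp.


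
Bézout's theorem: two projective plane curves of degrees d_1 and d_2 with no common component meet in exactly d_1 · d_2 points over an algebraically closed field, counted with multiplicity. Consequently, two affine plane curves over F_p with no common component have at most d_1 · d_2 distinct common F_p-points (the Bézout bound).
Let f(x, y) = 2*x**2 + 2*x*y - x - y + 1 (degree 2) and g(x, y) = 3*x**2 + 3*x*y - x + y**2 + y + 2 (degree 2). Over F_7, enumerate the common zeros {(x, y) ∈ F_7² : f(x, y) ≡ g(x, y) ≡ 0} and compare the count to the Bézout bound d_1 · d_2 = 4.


Common zeros: {(1, 5)}; count = 1; Bézout bound = 4.

deg(f) = 2, deg(g) = 2, so Bézout bound = 4.
Scan x ∈ F_7. For each x, list the y ∈ F_7 with f(x, y) ≡ 0 and those with g(x, y) ≡ 0 (mod 7); the common zeros in that column are the intersection.
  x = 0: f ≡ 0 at y ∈ {1}; g ≡ 0 at y ∈ {3}; common: ∅.
  x = 1: f ≡ 0 at y ∈ {5}; g ≡ 0 at y ∈ {5}; common: {5}.
  x = 2: f ≡ 0 at y ∈ {0}; g ≡ 0 at y ∈ {3, 4}; common: ∅.
  x = 3: f ≡ 0 at y ∈ {1}; g ≡ 0 at y ∈ ∅; common: ∅.
  x = 4: f ≡ 0 at y ∈ ∅; g ≡ 0 at y ∈ ∅; common: ∅.
  x = 5: f ≡ 0 at y ∈ {5}; g ≡ 0 at y ∈ ∅; common: ∅.
  x = 6: f ≡ 0 at y ∈ {6}; g ≡ 0 at y ∈ {4, 5}; common: ∅.
Collecting: common zeros = {(1, 5)}, so the count is 1.
Comparison with the Bézout bound: 1 ≤ 4 = deg(f)·deg(g), as expected for curves with no common component (the affine F_7-count falls short of the bound because intersections may lie at infinity, over extension fields, or carry multiplicity).


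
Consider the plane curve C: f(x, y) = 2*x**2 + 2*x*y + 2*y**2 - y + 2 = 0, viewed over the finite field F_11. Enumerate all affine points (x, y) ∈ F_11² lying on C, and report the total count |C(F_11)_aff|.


Affine F_11-points: {(9, 4)}; count = 1.

For each of the 121 pairs (x, y) ∈ F_11², evaluate f(x, y) mod 11. Record the zeros.
  x = 0: [0↦2, 1↦3, 2↦8, 3↦6, 4↦8, 5↦3, 6↦2, 7↦5, 8↦1, 9↦1, 10↦5]  zeros at y ∈ ∅
  x = 1: [0↦4, 1↦7, 2↦3, 3↦3, 4↦7, 5↦4, 6↦5, 7↦10, 8↦8, 9↦10, 10↦5]  zeros at y ∈ ∅
  x = 2: [0↦10, 1↦4, 2↦2, 3↦4, 4↦10, 5↦9, 6↦1, 7↦8, 8↦8, 9↦1, 10↦9]  zeros at y ∈ ∅
  x = 3: [0↦9, 1↦5, 2↦5, 3↦9, 4↦6, 5↦7, 6↦1, 7↦10, 8↦1, 9↦7, 10↦6]  zeros at y ∈ ∅
  x = 4: [0↦1, 1↦10, 2↦1, 3↦7, 4↦6, 5↦9, 6↦5, 7↦5, 8↦9, 9↦6, 10↦7]  zeros at y ∈ ∅
  x = 5: [0↦8, 1↦8, 2↦1, 3↦9, 4↦10, 5↦4, 6↦2, 7↦4, 8↦10, 9↦9, 10↦1]  zeros at y ∈ ∅
  x = 6: [0↦8, 1↦10, 2↦5, 3↦4, 4↦7, 5↦3, 6↦3, 7↦7, 8↦4, 9↦5, 10↦10]  zeros at y ∈ ∅
  x = 7: [0↦1, 1↦5, 2↦2, 3↦3, 4↦8, 5↦6, 6↦8, 7↦3, 8↦2, 9↦5, 10↦1]  zeros at y ∈ ∅
  x = 8: [0↦9, 1↦4, 2↦3, 3↦6, 4↦2, 5↦2, 6↦6, 7↦3, 8↦4, 9↦9, 10↦7]  zeros at y ∈ ∅
  x = 9: [0↦10, 1↦7, 2↦8, 3↦2, 4↦0, 5↦2, 6↦8, 7↦7, 8↦10, 9↦6, 10↦6]  zeros at y ∈ {4}
  x = 10: [0↦4, 1↦3, 2↦6, 3↦2, 4↦2, 5↦6, 6↦3, 7↦4, 8↦9, 9↦7, 10↦9]  zeros at y ∈ ∅
Collecting zeros: affine points = {(9, 4)}.
Total count |C(F_11)_aff| = 1.


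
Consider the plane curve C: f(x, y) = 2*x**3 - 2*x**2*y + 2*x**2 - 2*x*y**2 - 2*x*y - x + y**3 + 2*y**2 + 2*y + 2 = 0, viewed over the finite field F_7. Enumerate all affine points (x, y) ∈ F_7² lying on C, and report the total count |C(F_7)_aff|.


Affine F_7-points: {(0, 1), (2, 5), (3, 5), (4, 6), (6, 5)}; count = 5.

For each of the 49 pairs (x, y) ∈ F_7², evaluate f(x, y) mod 7. Record the zeros.
  x = 0: [0↦2, 1↦0, 2↦1, 3↦4, 4↦1, 5↦5, 6↦1]  zeros at y ∈ {1}
  x = 1: [0↦5, 1↦4, 2↦2, 3↦5, 4↦5, 5↦1, 6↦6]  zeros at y ∈ ∅
  x = 2: [0↦3, 1↦6, 2↦4, 3↦3, 4↦2, 5↦0, 6↦3]  zeros at y ∈ {5}
  x = 3: [0↦1, 1↦4, 2↦5, 3↦3, 4↦4, 5↦0, 6↦4]  zeros at y ∈ {5}
  x = 4: [0↦4, 1↦3, 2↦3, 3↦3, 4↦2, 5↦6, 6↦0]  zeros at y ∈ {6}
  x = 5: [0↦3, 1↦1, 2↦3, 3↦1, 4↦1, 5↦2, 6↦3]  zeros at y ∈ ∅
  x = 6: [0↦3, 1↦3, 2↦3, 3↦2, 4↦6, 5↦0, 6↦4]  zeros at y ∈ {5}
Collecting zeros: affine points = {(0, 1), (2, 5), (3, 5), (4, 6), (6, 5)}.
Total count |C(F_7)_aff| = 5.


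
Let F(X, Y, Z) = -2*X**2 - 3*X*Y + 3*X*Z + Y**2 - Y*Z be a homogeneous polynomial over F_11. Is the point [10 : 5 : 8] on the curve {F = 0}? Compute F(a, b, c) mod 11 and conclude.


F(10,5,8) ≡ 7 (mod 11); P is NOT on the curve.

Evaluate F(10, 5, 8) term-by-term (mod 11).
  -2*X**2 ↦ -2·100·1·1 = -200
  -3*X*Y ↦ -3·10·5·1 = -150
  3*X*Z ↦ 3·10·1·8 = 240
  Y**2 ↦ 1·1·25·1 = 25
  -Y*Z ↦ -1·1·5·8 = -40
Sum: F(10, 5, 8) = (-200) + (-150) + (240) + (25) + (-40) = -125.
Reducing mod 11: -125 ≡ 7 (mod 11).
Since F(a, b, c) ≡ 7 ≠ 0 (mod 11), P does NOT lie on the curve.


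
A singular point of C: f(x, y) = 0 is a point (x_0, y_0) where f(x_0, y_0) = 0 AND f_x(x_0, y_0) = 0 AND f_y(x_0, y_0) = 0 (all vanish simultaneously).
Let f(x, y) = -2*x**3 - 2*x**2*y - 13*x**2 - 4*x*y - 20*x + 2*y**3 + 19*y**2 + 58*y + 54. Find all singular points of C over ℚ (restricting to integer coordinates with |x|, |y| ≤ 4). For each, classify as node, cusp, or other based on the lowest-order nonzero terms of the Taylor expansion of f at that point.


Singular points: {(-1, -3)}; classification: node.

Compute partial derivatives:
  f_x = -6*x**2 - 4*x*y - 26*x - 4*y - 20.
  f_y = -2*x**2 - 4*x + 6*y**2 + 38*y + 58.
Scan x_0 ∈ {−4, ..., 4}. For each x_0, f_y(x_0, y) is a polynomial in y; find its integer roots y ∈ {−4, ..., 4}, then test f_x and f at those candidates.
  x = -4: f_y(-4, y) = 6*y**2 + 38*y + 42; no integer root y with |y| ≤ 4.
  x = -3: f_y(-3, y) = 6*y**2 + 38*y + 52; vanishes at y ∈ {-2}. (-3, -2): f_x = -12 ≠ 0.
  x = -2: f_y(-2, y) = 6*y**2 + 38*y + 58; no integer root y with |y| ≤ 4.
  x = -1: f_y(-1, y) = 6*y**2 + 38*y + 60; vanishes at y ∈ {-3}. (-1, -3): f_x = 0, f = 0 — SINGULAR.
  x = 0: f_y(0, y) = 6*y**2 + 38*y + 58; no integer root y with |y| ≤ 4.
  x = 1: f_y(1, y) = 6*y**2 + 38*y + 52; vanishes at y ∈ {-2}. (1, -2): f_x = -36 ≠ 0.
  x = 2: f_y(2, y) = 6*y**2 + 38*y + 42; no integer root y with |y| ≤ 4.
  x = 3: f_y(3, y) = 6*y**2 + 38*y + 28; no integer root y with |y| ≤ 4.
  x = 4: f_y(4, y) = 6*y**2 + 38*y + 10; no integer root y with |y| ≤ 4.
Only singular point on the grid: (-1, -3).
Classify: substitute x = -1 + u, y = -3 + v and expand: f = -2*u**3 - 2*u**2*v - u**2 + 2*v**3 + v**2.
No constant or linear terms (consistent with a singular point). Quadratic part: -u**2 + v**2. Cubic part: -2*u**3 - 2*u**2*v + 2*v**3.
The quadratic part v**2 - u**2 = (v − u)(v + u) splits into two distinct linear factors, so there are two distinct tangent lines y − -3 = ±(x − -1) — this is a node (ordinary double point).
Classification: node.


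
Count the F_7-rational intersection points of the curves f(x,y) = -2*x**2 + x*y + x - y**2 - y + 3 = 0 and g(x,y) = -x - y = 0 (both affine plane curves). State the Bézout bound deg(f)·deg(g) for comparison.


Common zeros: ∅; count = 0; Bézout bound = 2.

deg(f) = 2, deg(g) = 1, so Bézout bound = 2.
Scan x ∈ F_7. For each x, list the y ∈ F_7 with f(x, y) ≡ 0 and those with g(x, y) ≡ 0 (mod 7); the common zeros in that column are the intersection.
  x = 0: f ≡ 0 at y ∈ ∅; g ≡ 0 at y ∈ {0}; common: ∅.
  x = 1: f ≡ 0 at y ∈ {3, 4}; g ≡ 0 at y ∈ {6}; common: ∅.
  x = 2: f ≡ 0 at y ∈ ∅; g ≡ 0 at y ∈ {5}; common: ∅.
  x = 3: f ≡ 0 at y ∈ ∅; g ≡ 0 at y ∈ {4}; common: ∅.
  x = 4: f ≡ 0 at y ∈ {5}; g ≡ 0 at y ∈ {3}; common: ∅.
  x = 5: f ≡ 0 at y ∈ {0, 4}; g ≡ 0 at y ∈ {2}; common: ∅.
  x = 6: f ≡ 0 at y ∈ {0, 5}; g ≡ 0 at y ∈ {1}; common: ∅.
Collecting: common zeros = ∅, so the count is 0.
Comparison with the Bézout bound: 0 ≤ 2 = deg(f)·deg(g), as expected for curves with no common component (the affine F_7-count falls short of the bound because intersections may lie at infinity, over extension fields, or carry multiplicity).


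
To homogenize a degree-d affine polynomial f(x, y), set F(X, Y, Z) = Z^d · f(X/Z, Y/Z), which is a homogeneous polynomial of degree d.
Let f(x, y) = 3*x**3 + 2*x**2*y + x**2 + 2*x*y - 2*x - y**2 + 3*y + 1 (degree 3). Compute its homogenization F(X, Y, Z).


F(X, Y, Z) = 3*X**3 + 2*X**2*Y + X**2*Z + 2*X*Y*Z - 2*X*Z**2 - Y**2*Z + 3*Y*Z**2 + Z**3

deg(f) = 3.
Substitute x = X/Z, y = Y/Z into f, then multiply by Z^3.
  monomial 3·x^3·y^0 ↦ 3·X^3·Y^0·Z^0.
  monomial 2·x^2·y^1 ↦ 2·X^2·Y^1·Z^0.
  monomial 1·x^2·y^0 ↦ 1·X^2·Y^0·Z^1.
  monomial 2·x^1·y^1 ↦ 2·X^1·Y^1·Z^1.
  monomial -2·x^1·y^0 ↦ -2·X^1·Y^0·Z^2.
  monomial -1·x^0·y^2 ↦ -1·X^0·Y^2·Z^1.
  monomial 3·x^0·y^1 ↦ 3·X^0·Y^1·Z^2.
  monomial 1·x^0·y^0 ↦ 1·X^0·Y^0·Z^3.
Collecting: F(X, Y, Z) = 3*X**3 + 2*X**2*Y + X**2*Z + 2*X*Y*Z - 2*X*Z**2 - Y**2*Z + 3*Y*Z**2 + Z**3.


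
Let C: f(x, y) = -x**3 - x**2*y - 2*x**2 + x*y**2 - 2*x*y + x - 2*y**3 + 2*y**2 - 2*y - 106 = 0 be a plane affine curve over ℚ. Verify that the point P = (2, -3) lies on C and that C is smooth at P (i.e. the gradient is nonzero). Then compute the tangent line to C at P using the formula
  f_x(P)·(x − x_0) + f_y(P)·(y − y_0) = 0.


Tangent line at P: 8*x - 88*y - 280 = 0.

Step 1: f(2, -3) = 0, so P lies on C.
Step 2: partial derivatives
  f_x(x, y) = -3*x**2 - 2*x*y - 4*x + y**2 - 2*y + 1, f_y(x, y) = -x**2 + 2*x*y - 2*x - 6*y**2 + 4*y - 2.
  f_x(P) = 8, f_y(P) = -88 (gradient nonzero, so P is smooth).
Step 3: tangent line at P: 8·(x − 2) + -88·(y − -3) = 0.
Expanding: 8*x - 88*y - 280 = 0.


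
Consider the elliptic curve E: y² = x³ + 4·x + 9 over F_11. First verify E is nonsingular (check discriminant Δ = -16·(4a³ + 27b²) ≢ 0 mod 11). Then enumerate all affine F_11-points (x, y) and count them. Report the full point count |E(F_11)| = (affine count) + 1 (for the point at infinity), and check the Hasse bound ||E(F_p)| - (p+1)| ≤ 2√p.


Affine points = {(0, 3), (0, 8), (1, 5), (1, 6), (2, 5), (2, 6), (3, 2), (3, 9), (4, 1), (4, 10), (5, 0), (8, 5), (8, 6), (9, 2), (9, 9), (10, 2), (10, 9)}; affine count = 17; |E(F_11)| = 18.

Discriminant check: Δ ∝ 4a³ + 27b² = 4·4³ + 27·9² = 4·64 + 27·81 ≡ 1 (mod 11). Nonzero ⇒ E is nonsingular.
For each x ∈ F_11, compute rhs = x³ + 4·x + 9 mod 11, then count y ∈ F_11 with y² ≡ rhs.
  x = 0: rhs = 9, matching y values: 3, 8 (2 points).
  x = 1: rhs = 3, matching y values: 5, 6 (2 points).
  x = 2: rhs = 3, matching y values: 5, 6 (2 points).
  x = 3: rhs = 4, matching y values: 2, 9 (2 points).
  x = 4: rhs = 1, matching y values: 1, 10 (2 points).
  x = 5: rhs = 0, matching y values: 0 (1 points).
  x = 6: rhs = 7, matching y values: none (0 points).
  x = 7: rhs = 6, matching y values: none (0 points).
  x = 8: rhs = 3, matching y values: 5, 6 (2 points).
  x = 9: rhs = 4, matching y values: 2, 9 (2 points).
  x = 10: rhs = 4, matching y values: 2, 9 (2 points).
Total affine count: 17.
Full point count |E(F_11)| = 17 + 1 = 18.
Hasse bound: |18 − (11+1)| = |6| = 6 ≤ 2√11 ≈ 6.6332 ✓.


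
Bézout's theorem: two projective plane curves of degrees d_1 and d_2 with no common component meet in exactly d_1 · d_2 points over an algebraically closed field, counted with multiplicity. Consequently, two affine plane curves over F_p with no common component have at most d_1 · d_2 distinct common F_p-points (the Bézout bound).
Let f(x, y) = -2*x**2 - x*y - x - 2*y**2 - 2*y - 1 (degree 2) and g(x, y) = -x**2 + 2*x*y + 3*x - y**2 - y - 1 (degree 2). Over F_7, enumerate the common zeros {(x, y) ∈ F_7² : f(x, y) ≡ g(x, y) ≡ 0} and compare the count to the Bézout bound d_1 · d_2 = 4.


Common zeros: ∅; count = 0; Bézout bound = 4.

deg(f) = 2, deg(g) = 2, so Bézout bound = 4.
Scan x ∈ F_7. For each x, list the y ∈ F_7 with f(x, y) ≡ 0 and those with g(x, y) ≡ 0 (mod 7); the common zeros in that column are the intersection.
  x = 0: f ≡ 0 at y ∈ ∅; g ≡ 0 at y ∈ {2, 4}; common: ∅.
  x = 1: f ≡ 0 at y ∈ ∅; g ≡ 0 at y ∈ ∅; common: ∅.
  x = 2: f ≡ 0 at y ∈ ∅; g ≡ 0 at y ∈ ∅; common: ∅.
  x = 3: f ≡ 0 at y ∈ ∅; g ≡ 0 at y ∈ {6}; common: ∅.
  x = 4: f ≡ 0 at y ∈ ∅; g ≡ 0 at y ∈ {3, 4}; common: ∅.
  x = 5: f ≡ 0 at y ∈ {0}; g ≡ 0 at y ∈ {3, 6}; common: ∅.
  x = 6: f ≡ 0 at y ∈ ∅; g ≡ 0 at y ∈ ∅; common: ∅.
Collecting: common zeros = ∅, so the count is 0.
Comparison with the Bézout bound: 0 ≤ 4 = deg(f)·deg(g), as expected for curves with no common component (the affine F_7-count falls short of the bound because intersections may lie at infinity, over extension fields, or carry multiplicity).


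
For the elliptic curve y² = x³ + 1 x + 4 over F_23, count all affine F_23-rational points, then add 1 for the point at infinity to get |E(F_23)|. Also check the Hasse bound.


Affine points = {(0, 2), (0, 21), (1, 11), (1, 12), (4, 7), (4, 16), (7, 3), (7, 20), (8, 8), (8, 15), (9, 11), (9, 12), (10, 5), (10, 18), (11, 9), (11, 14), (13, 11), (13, 12), (14, 5), (14, 18), (15, 6), (15, 17), (17, 9), (17, 14), (18, 9), (18, 14), (22, 5), (22, 18)}; affine count = 28; |E(F_23)| = 29.

Discriminant check: Δ ∝ 4a³ + 27b² = 4·1³ + 27·4² = 4·1 + 27·16 ≡ 22 (mod 23). Nonzero ⇒ E is nonsingular.
For each x ∈ F_23, compute rhs = x³ + 1·x + 4 mod 23, then count y ∈ F_23 with y² ≡ rhs.
  x = 0: rhs = 4, matching y values: 2, 21 (2 points).
  x = 1: rhs = 6, matching y values: 11, 12 (2 points).
  x = 2: rhs = 14, matching y values: none (0 points).
  x = 3: rhs = 11, matching y values: none (0 points).
  x = 4: rhs = 3, matching y values: 7, 16 (2 points).
  x = 5: rhs = 19, matching y values: none (0 points).
  x = 6: rhs = 19, matching y values: none (0 points).
  x = 7: rhs = 9, matching y values: 3, 20 (2 points).
  x = 8: rhs = 18, matching y values: 8, 15 (2 points).
  x = 9: rhs = 6, matching y values: 11, 12 (2 points).
  x = 10: rhs = 2, matching y values: 5, 18 (2 points).
  x = 11: rhs = 12, matching y values: 9, 14 (2 points).
  x = 12: rhs = 19, matching y values: none (0 points).
  x = 13: rhs = 6, matching y values: 11, 12 (2 points).
  x = 14: rhs = 2, matching y values: 5, 18 (2 points).
  x = 15: rhs = 13, matching y values: 6, 17 (2 points).
  x = 16: rhs = 22, matching y values: none (0 points).
  x = 17: rhs = 12, matching y values: 9, 14 (2 points).
  x = 18: rhs = 12, matching y values: 9, 14 (2 points).
  x = 19: rhs = 5, matching y values: none (0 points).
  x = 20: rhs = 20, matching y values: none (0 points).
  x = 21: rhs = 17, matching y values: none (0 points).
  x = 22: rhs = 2, matching y values: 5, 18 (2 points).
Total affine count: 28.
Full point count |E(F_23)| = 28 + 1 = 29.
Hasse bound: |29 − (23+1)| = |5| = 5 ≤ 2√23 ≈ 9.5917 ✓.


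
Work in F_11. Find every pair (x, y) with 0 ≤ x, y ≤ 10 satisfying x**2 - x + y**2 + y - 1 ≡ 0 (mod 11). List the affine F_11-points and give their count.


Affine F_11-points: {(0, 3), (0, 7), (1, 3), (1, 7), (3, 2), (3, 8), (4, 0), (4, 10), (8, 0), (8, 10), (9, 2), (9, 8)}; count = 12.

For each of the 121 pairs (x, y) ∈ F_11², evaluate f(x, y) mod 11. Record the zeros.
  x = 0: [0↦10, 1↦1, 2↦5, 3↦0, 4↦8, 5↦7, 6↦8, 7↦0, 8↦5, 9↦1, 10↦10]  zeros at y ∈ {3, 7}
  x = 1: [0↦10, 1↦1, 2↦5, 3↦0, 4↦8, 5↦7, 6↦8, 7↦0, 8↦5, 9↦1, 10↦10]  zeros at y ∈ {3, 7}
  x = 2: [0↦1, 1↦3, 2↦7, 3↦2, 4↦10, 5↦9, 6↦10, 7↦2, 8↦7, 9↦3, 10↦1]  zeros at y ∈ ∅
  x = 3: [0↦5, 1↦7, 2↦0, 3↦6, 4↦3, 5↦2, 6↦3, 7↦6, 8↦0, 9↦7, 10↦5]  zeros at y ∈ {2, 8}
  x = 4: [0↦0, 1↦2, 2↦6, 3↦1, 4↦9, 5↦8, 6↦9, 7↦1, 8↦6, 9↦2, 10↦0]  zeros at y ∈ {0, 10}
  x = 5: [0↦8, 1↦10, 2↦3, 3↦9, 4↦6, 5↦5, 6↦6, 7↦9, 8↦3, 9↦10, 10↦8]  zeros at y ∈ ∅
  x = 6: [0↦7, 1↦9, 2↦2, 3↦8, 4↦5, 5↦4, 6↦5, 7↦8, 8↦2, 9↦9, 10↦7]  zeros at y ∈ ∅
  x = 7: [0↦8, 1↦10, 2↦3, 3↦9, 4↦6, 5↦5, 6↦6, 7↦9, 8↦3, 9↦10, 10↦8]  zeros at y ∈ ∅
  x = 8: [0↦0, 1↦2, 2↦6, 3↦1, 4↦9, 5↦8, 6↦9, 7↦1, 8↦6, 9↦2, 10↦0]  zeros at y ∈ {0, 10}
  x = 9: [0↦5, 1↦7, 2↦0, 3↦6, 4↦3, 5↦2, 6↦3, 7↦6, 8↦0, 9↦7, 10↦5]  zeros at y ∈ {2, 8}
  x = 10: [0↦1, 1↦3, 2↦7, 3↦2, 4↦10, 5↦9, 6↦10, 7↦2, 8↦7, 9↦3, 10↦1]  zeros at y ∈ ∅
Collecting zeros: affine points = {(0, 3), (0, 7), (1, 3), (1, 7), (3, 2), (3, 8), (4, 0), (4, 10), (8, 0), (8, 10), (9, 2), (9, 8)}.
Total count |C(F_11)_aff| = 12.


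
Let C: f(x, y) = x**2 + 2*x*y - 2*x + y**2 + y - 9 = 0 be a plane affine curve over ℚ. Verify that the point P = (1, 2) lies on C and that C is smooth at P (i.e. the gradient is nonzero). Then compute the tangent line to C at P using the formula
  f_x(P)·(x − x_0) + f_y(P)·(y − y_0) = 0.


Tangent line at P: 4*x + 7*y - 18 = 0.

Step 1: f(1, 2) = 0, so P lies on C.
Step 2: partial derivatives
  f_x(x, y) = 2*x + 2*y - 2, f_y(x, y) = 2*x + 2*y + 1.
  f_x(P) = 4, f_y(P) = 7 (gradient nonzero, so P is smooth).
Step 3: tangent line at P: 4·(x − 1) + 7·(y − 2) = 0.
Expanding: 4*x + 7*y - 18 = 0.


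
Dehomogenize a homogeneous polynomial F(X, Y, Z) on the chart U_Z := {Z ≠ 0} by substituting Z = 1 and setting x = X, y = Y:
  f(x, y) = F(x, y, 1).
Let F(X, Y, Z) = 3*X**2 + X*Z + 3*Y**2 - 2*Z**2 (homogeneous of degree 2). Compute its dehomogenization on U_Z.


f(x, y) = 3*x**2 + x + 3*y**2 - 2

On U_Z we set Z = 1. Each monomial c·X^i·Y^j·Z^k in F becomes c·x^i·y^j·1^k = c·x^i·y^j.
Substituting Z = 1: F(X, Y, 1) = 3*x**2 + x + 3*y**2 - 2.
Note: deg(f) ≤ deg(F) = 2; strict inequality happens when F is divisible by Z (lost terms).


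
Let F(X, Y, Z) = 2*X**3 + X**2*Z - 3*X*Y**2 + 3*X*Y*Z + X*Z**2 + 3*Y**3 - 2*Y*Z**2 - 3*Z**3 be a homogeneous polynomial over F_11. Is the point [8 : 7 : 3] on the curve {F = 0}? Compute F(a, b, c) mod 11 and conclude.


F(8,7,3) ≡ 8 (mod 11); P is NOT on the curve.

Evaluate F(8, 7, 3) term-by-term (mod 11).
  2*X**3 ↦ 2·512·1·1 = 1024
  X**2*Z ↦ 1·64·1·3 = 192
  -3*X*Y**2 ↦ -3·8·49·1 = -1176
  3*X*Y*Z ↦ 3·8·7·3 = 504
  X*Z**2 ↦ 1·8·1·9 = 72
  3*Y**3 ↦ 3·1·343·1 = 1029
  -2*Y*Z**2 ↦ -2·1·7·9 = -126
  -3*Z**3 ↦ -3·1·1·27 = -81
Sum: F(8, 7, 3) = (1024) + (192) + (-1176) + (504) + (72) + (1029) + (-126) + (-81) = 1438.
Reducing mod 11: 1438 ≡ 8 (mod 11).
Since F(a, b, c) ≡ 8 ≠ 0 (mod 11), P does NOT lie on the curve.


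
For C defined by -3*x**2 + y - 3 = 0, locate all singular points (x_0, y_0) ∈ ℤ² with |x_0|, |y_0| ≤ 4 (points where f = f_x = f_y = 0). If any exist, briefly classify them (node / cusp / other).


No singular points in the scanned grid; C is smooth there.

Compute partial derivatives:
  f_x = -6*x.
  f_y = 1.
f_y = 1 is a nonzero constant, so f_y never vanishes: no point (x, y) can satisfy f = f_x = f_y = 0. In particular no (x, y) ∈ {−4, ..., 4}² is singular; the curve is smooth.


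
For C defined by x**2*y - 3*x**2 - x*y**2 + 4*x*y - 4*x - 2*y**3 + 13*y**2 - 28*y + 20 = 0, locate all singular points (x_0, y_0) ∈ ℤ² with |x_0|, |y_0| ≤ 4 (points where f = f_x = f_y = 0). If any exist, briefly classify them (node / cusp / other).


Singular points: {(0, 2)}; classification: node.

Compute partial derivatives:
  f_x = 2*x*y - 6*x - y**2 + 4*y - 4.
  f_y = x**2 - 2*x*y + 4*x - 6*y**2 + 26*y - 28.
Scan x_0 ∈ {−4, ..., 4}. For each x_0, f_y(x_0, y) is a polynomial in y; find its integer roots y ∈ {−4, ..., 4}, then test f_x and f at those candidates.
  x = -4: f_y(-4, y) = -6*y**2 + 34*y - 28; vanishes at y ∈ {1}. (-4, 1): f_x = 15 ≠ 0.
  x = -3: f_y(-3, y) = -6*y**2 + 32*y - 31; no integer root y with |y| ≤ 4.
  x = -2: f_y(-2, y) = -6*y**2 + 30*y - 32; no integer root y with |y| ≤ 4.
  x = -1: f_y(-1, y) = -6*y**2 + 28*y - 31; no integer root y with |y| ≤ 4.
  x = 0: f_y(0, y) = -6*y**2 + 26*y - 28; vanishes at y ∈ {2}. (0, 2): f_x = 0, f = 0 — SINGULAR.
  x = 1: f_y(1, y) = -6*y**2 + 24*y - 23; no integer root y with |y| ≤ 4.
  x = 2: f_y(2, y) = -6*y**2 + 22*y - 16; vanishes at y ∈ {1}. (2, 1): f_x = -9 ≠ 0.
  x = 3: f_y(3, y) = -6*y**2 + 20*y - 7; no integer root y with |y| ≤ 4.
  x = 4: f_y(4, y) = -6*y**2 + 18*y + 4; no integer root y with |y| ≤ 4.
Only singular point on the grid: (0, 2).
Classify: substitute x = 0 + u, y = 2 + v and expand: f = u**2*v - u**2 - u*v**2 - 2*v**3 + v**2.
No constant or linear terms (consistent with a singular point). Quadratic part: -u**2 + v**2. Cubic part: u**2*v - u*v**2 - 2*v**3.
The quadratic part v**2 - u**2 = (v − u)(v + u) splits into two distinct linear factors, so there are two distinct tangent lines y − 2 = ±(x − 0) — this is a node (ordinary double point).
Classification: node.
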